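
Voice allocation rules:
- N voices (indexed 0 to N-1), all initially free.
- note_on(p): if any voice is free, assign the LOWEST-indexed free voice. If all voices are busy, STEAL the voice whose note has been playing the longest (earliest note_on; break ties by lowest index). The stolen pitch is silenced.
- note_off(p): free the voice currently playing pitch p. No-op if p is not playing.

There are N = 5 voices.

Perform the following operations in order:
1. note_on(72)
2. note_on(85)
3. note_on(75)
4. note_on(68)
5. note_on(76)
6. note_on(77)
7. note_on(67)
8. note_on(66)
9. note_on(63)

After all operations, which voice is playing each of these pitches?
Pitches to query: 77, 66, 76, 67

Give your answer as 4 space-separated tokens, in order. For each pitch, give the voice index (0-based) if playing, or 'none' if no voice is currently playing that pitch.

Op 1: note_on(72): voice 0 is free -> assigned | voices=[72 - - - -]
Op 2: note_on(85): voice 1 is free -> assigned | voices=[72 85 - - -]
Op 3: note_on(75): voice 2 is free -> assigned | voices=[72 85 75 - -]
Op 4: note_on(68): voice 3 is free -> assigned | voices=[72 85 75 68 -]
Op 5: note_on(76): voice 4 is free -> assigned | voices=[72 85 75 68 76]
Op 6: note_on(77): all voices busy, STEAL voice 0 (pitch 72, oldest) -> assign | voices=[77 85 75 68 76]
Op 7: note_on(67): all voices busy, STEAL voice 1 (pitch 85, oldest) -> assign | voices=[77 67 75 68 76]
Op 8: note_on(66): all voices busy, STEAL voice 2 (pitch 75, oldest) -> assign | voices=[77 67 66 68 76]
Op 9: note_on(63): all voices busy, STEAL voice 3 (pitch 68, oldest) -> assign | voices=[77 67 66 63 76]

Answer: 0 2 4 1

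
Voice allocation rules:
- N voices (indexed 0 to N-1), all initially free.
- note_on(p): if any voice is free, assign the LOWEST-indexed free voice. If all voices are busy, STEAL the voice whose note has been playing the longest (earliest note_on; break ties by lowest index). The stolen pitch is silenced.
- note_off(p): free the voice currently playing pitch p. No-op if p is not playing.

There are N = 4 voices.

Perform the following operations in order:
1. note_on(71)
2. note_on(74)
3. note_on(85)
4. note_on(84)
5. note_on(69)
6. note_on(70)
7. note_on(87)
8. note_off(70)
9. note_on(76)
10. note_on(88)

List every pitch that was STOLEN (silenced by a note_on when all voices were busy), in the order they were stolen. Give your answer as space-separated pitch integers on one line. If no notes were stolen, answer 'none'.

Op 1: note_on(71): voice 0 is free -> assigned | voices=[71 - - -]
Op 2: note_on(74): voice 1 is free -> assigned | voices=[71 74 - -]
Op 3: note_on(85): voice 2 is free -> assigned | voices=[71 74 85 -]
Op 4: note_on(84): voice 3 is free -> assigned | voices=[71 74 85 84]
Op 5: note_on(69): all voices busy, STEAL voice 0 (pitch 71, oldest) -> assign | voices=[69 74 85 84]
Op 6: note_on(70): all voices busy, STEAL voice 1 (pitch 74, oldest) -> assign | voices=[69 70 85 84]
Op 7: note_on(87): all voices busy, STEAL voice 2 (pitch 85, oldest) -> assign | voices=[69 70 87 84]
Op 8: note_off(70): free voice 1 | voices=[69 - 87 84]
Op 9: note_on(76): voice 1 is free -> assigned | voices=[69 76 87 84]
Op 10: note_on(88): all voices busy, STEAL voice 3 (pitch 84, oldest) -> assign | voices=[69 76 87 88]

Answer: 71 74 85 84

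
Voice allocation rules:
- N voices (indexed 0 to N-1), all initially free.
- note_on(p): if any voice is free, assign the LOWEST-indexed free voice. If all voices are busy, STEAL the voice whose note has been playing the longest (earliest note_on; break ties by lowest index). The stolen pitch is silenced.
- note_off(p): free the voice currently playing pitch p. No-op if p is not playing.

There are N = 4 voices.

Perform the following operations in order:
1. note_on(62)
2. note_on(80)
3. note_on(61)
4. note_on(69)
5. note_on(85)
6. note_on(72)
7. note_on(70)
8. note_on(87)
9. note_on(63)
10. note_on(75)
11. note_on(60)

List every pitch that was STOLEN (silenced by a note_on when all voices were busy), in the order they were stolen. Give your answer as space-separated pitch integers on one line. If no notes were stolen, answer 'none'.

Op 1: note_on(62): voice 0 is free -> assigned | voices=[62 - - -]
Op 2: note_on(80): voice 1 is free -> assigned | voices=[62 80 - -]
Op 3: note_on(61): voice 2 is free -> assigned | voices=[62 80 61 -]
Op 4: note_on(69): voice 3 is free -> assigned | voices=[62 80 61 69]
Op 5: note_on(85): all voices busy, STEAL voice 0 (pitch 62, oldest) -> assign | voices=[85 80 61 69]
Op 6: note_on(72): all voices busy, STEAL voice 1 (pitch 80, oldest) -> assign | voices=[85 72 61 69]
Op 7: note_on(70): all voices busy, STEAL voice 2 (pitch 61, oldest) -> assign | voices=[85 72 70 69]
Op 8: note_on(87): all voices busy, STEAL voice 3 (pitch 69, oldest) -> assign | voices=[85 72 70 87]
Op 9: note_on(63): all voices busy, STEAL voice 0 (pitch 85, oldest) -> assign | voices=[63 72 70 87]
Op 10: note_on(75): all voices busy, STEAL voice 1 (pitch 72, oldest) -> assign | voices=[63 75 70 87]
Op 11: note_on(60): all voices busy, STEAL voice 2 (pitch 70, oldest) -> assign | voices=[63 75 60 87]

Answer: 62 80 61 69 85 72 70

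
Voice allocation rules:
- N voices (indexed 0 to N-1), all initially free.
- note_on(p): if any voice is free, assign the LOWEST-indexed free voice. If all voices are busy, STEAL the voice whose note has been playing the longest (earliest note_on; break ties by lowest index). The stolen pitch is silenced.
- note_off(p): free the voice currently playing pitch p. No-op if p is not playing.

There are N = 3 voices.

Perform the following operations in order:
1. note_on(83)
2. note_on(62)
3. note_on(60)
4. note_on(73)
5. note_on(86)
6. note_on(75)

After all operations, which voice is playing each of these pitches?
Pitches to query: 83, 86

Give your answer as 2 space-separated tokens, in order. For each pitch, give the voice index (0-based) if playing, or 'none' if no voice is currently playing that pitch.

Answer: none 1

Derivation:
Op 1: note_on(83): voice 0 is free -> assigned | voices=[83 - -]
Op 2: note_on(62): voice 1 is free -> assigned | voices=[83 62 -]
Op 3: note_on(60): voice 2 is free -> assigned | voices=[83 62 60]
Op 4: note_on(73): all voices busy, STEAL voice 0 (pitch 83, oldest) -> assign | voices=[73 62 60]
Op 5: note_on(86): all voices busy, STEAL voice 1 (pitch 62, oldest) -> assign | voices=[73 86 60]
Op 6: note_on(75): all voices busy, STEAL voice 2 (pitch 60, oldest) -> assign | voices=[73 86 75]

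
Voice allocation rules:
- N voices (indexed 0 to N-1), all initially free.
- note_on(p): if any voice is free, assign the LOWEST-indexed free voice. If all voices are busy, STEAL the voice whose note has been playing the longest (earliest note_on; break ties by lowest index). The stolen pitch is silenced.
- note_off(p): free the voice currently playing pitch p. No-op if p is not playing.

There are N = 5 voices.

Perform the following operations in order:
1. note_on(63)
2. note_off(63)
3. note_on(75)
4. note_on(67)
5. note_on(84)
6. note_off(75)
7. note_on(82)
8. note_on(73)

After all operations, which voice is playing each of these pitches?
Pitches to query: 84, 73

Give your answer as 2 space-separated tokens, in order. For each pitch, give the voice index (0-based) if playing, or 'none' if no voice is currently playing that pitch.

Op 1: note_on(63): voice 0 is free -> assigned | voices=[63 - - - -]
Op 2: note_off(63): free voice 0 | voices=[- - - - -]
Op 3: note_on(75): voice 0 is free -> assigned | voices=[75 - - - -]
Op 4: note_on(67): voice 1 is free -> assigned | voices=[75 67 - - -]
Op 5: note_on(84): voice 2 is free -> assigned | voices=[75 67 84 - -]
Op 6: note_off(75): free voice 0 | voices=[- 67 84 - -]
Op 7: note_on(82): voice 0 is free -> assigned | voices=[82 67 84 - -]
Op 8: note_on(73): voice 3 is free -> assigned | voices=[82 67 84 73 -]

Answer: 2 3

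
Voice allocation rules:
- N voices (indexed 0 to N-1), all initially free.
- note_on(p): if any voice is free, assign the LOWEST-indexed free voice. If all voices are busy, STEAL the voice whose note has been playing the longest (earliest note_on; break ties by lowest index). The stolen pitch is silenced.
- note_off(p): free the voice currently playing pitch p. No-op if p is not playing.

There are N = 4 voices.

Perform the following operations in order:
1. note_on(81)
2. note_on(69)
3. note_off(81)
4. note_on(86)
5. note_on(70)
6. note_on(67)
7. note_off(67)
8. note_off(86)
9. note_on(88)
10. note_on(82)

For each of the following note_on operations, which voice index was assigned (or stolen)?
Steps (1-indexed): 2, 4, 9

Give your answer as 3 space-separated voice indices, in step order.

Op 1: note_on(81): voice 0 is free -> assigned | voices=[81 - - -]
Op 2: note_on(69): voice 1 is free -> assigned | voices=[81 69 - -]
Op 3: note_off(81): free voice 0 | voices=[- 69 - -]
Op 4: note_on(86): voice 0 is free -> assigned | voices=[86 69 - -]
Op 5: note_on(70): voice 2 is free -> assigned | voices=[86 69 70 -]
Op 6: note_on(67): voice 3 is free -> assigned | voices=[86 69 70 67]
Op 7: note_off(67): free voice 3 | voices=[86 69 70 -]
Op 8: note_off(86): free voice 0 | voices=[- 69 70 -]
Op 9: note_on(88): voice 0 is free -> assigned | voices=[88 69 70 -]
Op 10: note_on(82): voice 3 is free -> assigned | voices=[88 69 70 82]

Answer: 1 0 0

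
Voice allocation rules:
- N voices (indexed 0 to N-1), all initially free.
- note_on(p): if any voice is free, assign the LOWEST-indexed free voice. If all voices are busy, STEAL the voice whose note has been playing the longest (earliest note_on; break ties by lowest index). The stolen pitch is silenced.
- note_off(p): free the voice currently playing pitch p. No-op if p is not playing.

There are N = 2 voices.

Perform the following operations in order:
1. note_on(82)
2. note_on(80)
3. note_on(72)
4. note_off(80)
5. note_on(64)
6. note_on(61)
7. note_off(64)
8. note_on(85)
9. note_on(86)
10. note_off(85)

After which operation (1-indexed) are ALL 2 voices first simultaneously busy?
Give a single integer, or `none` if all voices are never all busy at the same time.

Op 1: note_on(82): voice 0 is free -> assigned | voices=[82 -]
Op 2: note_on(80): voice 1 is free -> assigned | voices=[82 80]
Op 3: note_on(72): all voices busy, STEAL voice 0 (pitch 82, oldest) -> assign | voices=[72 80]
Op 4: note_off(80): free voice 1 | voices=[72 -]
Op 5: note_on(64): voice 1 is free -> assigned | voices=[72 64]
Op 6: note_on(61): all voices busy, STEAL voice 0 (pitch 72, oldest) -> assign | voices=[61 64]
Op 7: note_off(64): free voice 1 | voices=[61 -]
Op 8: note_on(85): voice 1 is free -> assigned | voices=[61 85]
Op 9: note_on(86): all voices busy, STEAL voice 0 (pitch 61, oldest) -> assign | voices=[86 85]
Op 10: note_off(85): free voice 1 | voices=[86 -]

Answer: 2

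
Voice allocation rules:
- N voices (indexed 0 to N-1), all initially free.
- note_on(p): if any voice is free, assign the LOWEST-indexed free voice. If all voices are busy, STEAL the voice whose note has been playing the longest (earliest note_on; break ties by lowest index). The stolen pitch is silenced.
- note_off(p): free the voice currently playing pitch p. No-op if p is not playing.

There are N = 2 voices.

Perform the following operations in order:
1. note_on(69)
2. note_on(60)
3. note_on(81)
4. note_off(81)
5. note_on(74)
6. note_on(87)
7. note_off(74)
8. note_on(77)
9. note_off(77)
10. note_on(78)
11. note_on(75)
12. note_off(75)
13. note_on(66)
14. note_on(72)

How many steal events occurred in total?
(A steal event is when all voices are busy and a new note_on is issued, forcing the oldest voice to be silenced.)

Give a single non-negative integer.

Op 1: note_on(69): voice 0 is free -> assigned | voices=[69 -]
Op 2: note_on(60): voice 1 is free -> assigned | voices=[69 60]
Op 3: note_on(81): all voices busy, STEAL voice 0 (pitch 69, oldest) -> assign | voices=[81 60]
Op 4: note_off(81): free voice 0 | voices=[- 60]
Op 5: note_on(74): voice 0 is free -> assigned | voices=[74 60]
Op 6: note_on(87): all voices busy, STEAL voice 1 (pitch 60, oldest) -> assign | voices=[74 87]
Op 7: note_off(74): free voice 0 | voices=[- 87]
Op 8: note_on(77): voice 0 is free -> assigned | voices=[77 87]
Op 9: note_off(77): free voice 0 | voices=[- 87]
Op 10: note_on(78): voice 0 is free -> assigned | voices=[78 87]
Op 11: note_on(75): all voices busy, STEAL voice 1 (pitch 87, oldest) -> assign | voices=[78 75]
Op 12: note_off(75): free voice 1 | voices=[78 -]
Op 13: note_on(66): voice 1 is free -> assigned | voices=[78 66]
Op 14: note_on(72): all voices busy, STEAL voice 0 (pitch 78, oldest) -> assign | voices=[72 66]

Answer: 4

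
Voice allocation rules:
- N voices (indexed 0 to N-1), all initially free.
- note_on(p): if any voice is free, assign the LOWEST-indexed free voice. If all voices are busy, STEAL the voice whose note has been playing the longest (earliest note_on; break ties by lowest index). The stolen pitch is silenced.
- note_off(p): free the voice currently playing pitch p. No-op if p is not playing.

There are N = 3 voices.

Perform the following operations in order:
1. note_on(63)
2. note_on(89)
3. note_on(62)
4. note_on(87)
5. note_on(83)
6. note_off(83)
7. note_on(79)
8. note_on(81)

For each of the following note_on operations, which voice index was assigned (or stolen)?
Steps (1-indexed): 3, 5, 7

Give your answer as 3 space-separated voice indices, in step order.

Answer: 2 1 1

Derivation:
Op 1: note_on(63): voice 0 is free -> assigned | voices=[63 - -]
Op 2: note_on(89): voice 1 is free -> assigned | voices=[63 89 -]
Op 3: note_on(62): voice 2 is free -> assigned | voices=[63 89 62]
Op 4: note_on(87): all voices busy, STEAL voice 0 (pitch 63, oldest) -> assign | voices=[87 89 62]
Op 5: note_on(83): all voices busy, STEAL voice 1 (pitch 89, oldest) -> assign | voices=[87 83 62]
Op 6: note_off(83): free voice 1 | voices=[87 - 62]
Op 7: note_on(79): voice 1 is free -> assigned | voices=[87 79 62]
Op 8: note_on(81): all voices busy, STEAL voice 2 (pitch 62, oldest) -> assign | voices=[87 79 81]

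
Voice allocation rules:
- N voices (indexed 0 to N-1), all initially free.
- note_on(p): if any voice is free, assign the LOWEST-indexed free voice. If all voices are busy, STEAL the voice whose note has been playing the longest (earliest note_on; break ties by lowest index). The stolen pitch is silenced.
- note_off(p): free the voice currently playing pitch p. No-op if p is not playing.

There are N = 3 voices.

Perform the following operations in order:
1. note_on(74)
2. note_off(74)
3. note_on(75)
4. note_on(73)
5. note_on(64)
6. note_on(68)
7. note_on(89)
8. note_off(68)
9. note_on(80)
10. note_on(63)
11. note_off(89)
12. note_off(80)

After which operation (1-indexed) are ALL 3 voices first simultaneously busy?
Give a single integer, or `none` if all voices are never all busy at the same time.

Answer: 5

Derivation:
Op 1: note_on(74): voice 0 is free -> assigned | voices=[74 - -]
Op 2: note_off(74): free voice 0 | voices=[- - -]
Op 3: note_on(75): voice 0 is free -> assigned | voices=[75 - -]
Op 4: note_on(73): voice 1 is free -> assigned | voices=[75 73 -]
Op 5: note_on(64): voice 2 is free -> assigned | voices=[75 73 64]
Op 6: note_on(68): all voices busy, STEAL voice 0 (pitch 75, oldest) -> assign | voices=[68 73 64]
Op 7: note_on(89): all voices busy, STEAL voice 1 (pitch 73, oldest) -> assign | voices=[68 89 64]
Op 8: note_off(68): free voice 0 | voices=[- 89 64]
Op 9: note_on(80): voice 0 is free -> assigned | voices=[80 89 64]
Op 10: note_on(63): all voices busy, STEAL voice 2 (pitch 64, oldest) -> assign | voices=[80 89 63]
Op 11: note_off(89): free voice 1 | voices=[80 - 63]
Op 12: note_off(80): free voice 0 | voices=[- - 63]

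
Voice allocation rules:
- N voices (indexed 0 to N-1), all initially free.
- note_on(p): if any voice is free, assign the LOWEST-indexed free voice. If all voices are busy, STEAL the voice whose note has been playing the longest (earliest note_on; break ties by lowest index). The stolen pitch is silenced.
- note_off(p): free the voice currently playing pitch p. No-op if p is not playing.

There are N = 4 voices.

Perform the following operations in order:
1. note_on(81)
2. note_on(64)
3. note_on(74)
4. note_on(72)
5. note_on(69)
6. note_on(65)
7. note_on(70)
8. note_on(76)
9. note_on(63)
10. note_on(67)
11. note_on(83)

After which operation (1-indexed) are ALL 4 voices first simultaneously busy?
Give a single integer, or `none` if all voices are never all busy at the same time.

Op 1: note_on(81): voice 0 is free -> assigned | voices=[81 - - -]
Op 2: note_on(64): voice 1 is free -> assigned | voices=[81 64 - -]
Op 3: note_on(74): voice 2 is free -> assigned | voices=[81 64 74 -]
Op 4: note_on(72): voice 3 is free -> assigned | voices=[81 64 74 72]
Op 5: note_on(69): all voices busy, STEAL voice 0 (pitch 81, oldest) -> assign | voices=[69 64 74 72]
Op 6: note_on(65): all voices busy, STEAL voice 1 (pitch 64, oldest) -> assign | voices=[69 65 74 72]
Op 7: note_on(70): all voices busy, STEAL voice 2 (pitch 74, oldest) -> assign | voices=[69 65 70 72]
Op 8: note_on(76): all voices busy, STEAL voice 3 (pitch 72, oldest) -> assign | voices=[69 65 70 76]
Op 9: note_on(63): all voices busy, STEAL voice 0 (pitch 69, oldest) -> assign | voices=[63 65 70 76]
Op 10: note_on(67): all voices busy, STEAL voice 1 (pitch 65, oldest) -> assign | voices=[63 67 70 76]
Op 11: note_on(83): all voices busy, STEAL voice 2 (pitch 70, oldest) -> assign | voices=[63 67 83 76]

Answer: 4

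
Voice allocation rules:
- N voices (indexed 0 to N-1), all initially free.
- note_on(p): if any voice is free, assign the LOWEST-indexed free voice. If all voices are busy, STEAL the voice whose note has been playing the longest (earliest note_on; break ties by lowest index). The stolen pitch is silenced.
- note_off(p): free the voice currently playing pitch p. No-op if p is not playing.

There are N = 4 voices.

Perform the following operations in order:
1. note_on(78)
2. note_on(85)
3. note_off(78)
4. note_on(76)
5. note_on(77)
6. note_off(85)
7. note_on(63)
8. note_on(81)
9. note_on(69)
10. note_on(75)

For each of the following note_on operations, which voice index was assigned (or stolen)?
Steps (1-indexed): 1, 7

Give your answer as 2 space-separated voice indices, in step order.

Answer: 0 1

Derivation:
Op 1: note_on(78): voice 0 is free -> assigned | voices=[78 - - -]
Op 2: note_on(85): voice 1 is free -> assigned | voices=[78 85 - -]
Op 3: note_off(78): free voice 0 | voices=[- 85 - -]
Op 4: note_on(76): voice 0 is free -> assigned | voices=[76 85 - -]
Op 5: note_on(77): voice 2 is free -> assigned | voices=[76 85 77 -]
Op 6: note_off(85): free voice 1 | voices=[76 - 77 -]
Op 7: note_on(63): voice 1 is free -> assigned | voices=[76 63 77 -]
Op 8: note_on(81): voice 3 is free -> assigned | voices=[76 63 77 81]
Op 9: note_on(69): all voices busy, STEAL voice 0 (pitch 76, oldest) -> assign | voices=[69 63 77 81]
Op 10: note_on(75): all voices busy, STEAL voice 2 (pitch 77, oldest) -> assign | voices=[69 63 75 81]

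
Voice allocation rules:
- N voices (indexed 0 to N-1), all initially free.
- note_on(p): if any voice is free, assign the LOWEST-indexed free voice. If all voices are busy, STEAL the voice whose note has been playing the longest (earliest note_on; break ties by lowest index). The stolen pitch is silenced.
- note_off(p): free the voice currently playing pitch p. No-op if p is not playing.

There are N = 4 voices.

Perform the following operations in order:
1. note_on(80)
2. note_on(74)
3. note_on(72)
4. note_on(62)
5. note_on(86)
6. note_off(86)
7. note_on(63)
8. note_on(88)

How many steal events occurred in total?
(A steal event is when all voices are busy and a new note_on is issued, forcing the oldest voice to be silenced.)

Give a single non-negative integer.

Op 1: note_on(80): voice 0 is free -> assigned | voices=[80 - - -]
Op 2: note_on(74): voice 1 is free -> assigned | voices=[80 74 - -]
Op 3: note_on(72): voice 2 is free -> assigned | voices=[80 74 72 -]
Op 4: note_on(62): voice 3 is free -> assigned | voices=[80 74 72 62]
Op 5: note_on(86): all voices busy, STEAL voice 0 (pitch 80, oldest) -> assign | voices=[86 74 72 62]
Op 6: note_off(86): free voice 0 | voices=[- 74 72 62]
Op 7: note_on(63): voice 0 is free -> assigned | voices=[63 74 72 62]
Op 8: note_on(88): all voices busy, STEAL voice 1 (pitch 74, oldest) -> assign | voices=[63 88 72 62]

Answer: 2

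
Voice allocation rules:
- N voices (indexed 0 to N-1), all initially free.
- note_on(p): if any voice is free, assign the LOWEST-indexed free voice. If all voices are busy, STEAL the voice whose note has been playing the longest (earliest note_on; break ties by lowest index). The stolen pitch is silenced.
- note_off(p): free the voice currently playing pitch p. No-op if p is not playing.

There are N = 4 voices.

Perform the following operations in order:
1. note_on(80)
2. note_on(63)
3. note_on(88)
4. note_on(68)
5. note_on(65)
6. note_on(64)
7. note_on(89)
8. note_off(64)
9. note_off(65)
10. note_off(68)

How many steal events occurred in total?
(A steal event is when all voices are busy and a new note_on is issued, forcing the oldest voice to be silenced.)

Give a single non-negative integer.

Answer: 3

Derivation:
Op 1: note_on(80): voice 0 is free -> assigned | voices=[80 - - -]
Op 2: note_on(63): voice 1 is free -> assigned | voices=[80 63 - -]
Op 3: note_on(88): voice 2 is free -> assigned | voices=[80 63 88 -]
Op 4: note_on(68): voice 3 is free -> assigned | voices=[80 63 88 68]
Op 5: note_on(65): all voices busy, STEAL voice 0 (pitch 80, oldest) -> assign | voices=[65 63 88 68]
Op 6: note_on(64): all voices busy, STEAL voice 1 (pitch 63, oldest) -> assign | voices=[65 64 88 68]
Op 7: note_on(89): all voices busy, STEAL voice 2 (pitch 88, oldest) -> assign | voices=[65 64 89 68]
Op 8: note_off(64): free voice 1 | voices=[65 - 89 68]
Op 9: note_off(65): free voice 0 | voices=[- - 89 68]
Op 10: note_off(68): free voice 3 | voices=[- - 89 -]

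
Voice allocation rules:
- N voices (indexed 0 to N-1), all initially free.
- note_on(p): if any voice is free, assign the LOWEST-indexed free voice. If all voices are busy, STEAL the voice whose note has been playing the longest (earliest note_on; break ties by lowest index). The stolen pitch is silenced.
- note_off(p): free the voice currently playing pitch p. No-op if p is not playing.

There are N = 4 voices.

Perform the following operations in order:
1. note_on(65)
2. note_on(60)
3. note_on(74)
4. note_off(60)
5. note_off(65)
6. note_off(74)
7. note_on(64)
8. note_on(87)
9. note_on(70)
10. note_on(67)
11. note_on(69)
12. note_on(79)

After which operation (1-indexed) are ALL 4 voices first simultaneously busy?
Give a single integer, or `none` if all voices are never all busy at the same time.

Op 1: note_on(65): voice 0 is free -> assigned | voices=[65 - - -]
Op 2: note_on(60): voice 1 is free -> assigned | voices=[65 60 - -]
Op 3: note_on(74): voice 2 is free -> assigned | voices=[65 60 74 -]
Op 4: note_off(60): free voice 1 | voices=[65 - 74 -]
Op 5: note_off(65): free voice 0 | voices=[- - 74 -]
Op 6: note_off(74): free voice 2 | voices=[- - - -]
Op 7: note_on(64): voice 0 is free -> assigned | voices=[64 - - -]
Op 8: note_on(87): voice 1 is free -> assigned | voices=[64 87 - -]
Op 9: note_on(70): voice 2 is free -> assigned | voices=[64 87 70 -]
Op 10: note_on(67): voice 3 is free -> assigned | voices=[64 87 70 67]
Op 11: note_on(69): all voices busy, STEAL voice 0 (pitch 64, oldest) -> assign | voices=[69 87 70 67]
Op 12: note_on(79): all voices busy, STEAL voice 1 (pitch 87, oldest) -> assign | voices=[69 79 70 67]

Answer: 10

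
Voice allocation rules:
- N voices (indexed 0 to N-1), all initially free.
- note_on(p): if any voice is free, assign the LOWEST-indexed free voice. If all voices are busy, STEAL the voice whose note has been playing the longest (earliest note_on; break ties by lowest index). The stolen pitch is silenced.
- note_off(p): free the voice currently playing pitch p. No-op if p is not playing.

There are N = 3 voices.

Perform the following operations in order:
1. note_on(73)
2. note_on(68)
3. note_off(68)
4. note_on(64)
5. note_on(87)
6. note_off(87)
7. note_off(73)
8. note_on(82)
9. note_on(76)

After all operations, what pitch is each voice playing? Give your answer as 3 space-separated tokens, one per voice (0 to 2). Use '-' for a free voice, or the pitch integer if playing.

Answer: 82 64 76

Derivation:
Op 1: note_on(73): voice 0 is free -> assigned | voices=[73 - -]
Op 2: note_on(68): voice 1 is free -> assigned | voices=[73 68 -]
Op 3: note_off(68): free voice 1 | voices=[73 - -]
Op 4: note_on(64): voice 1 is free -> assigned | voices=[73 64 -]
Op 5: note_on(87): voice 2 is free -> assigned | voices=[73 64 87]
Op 6: note_off(87): free voice 2 | voices=[73 64 -]
Op 7: note_off(73): free voice 0 | voices=[- 64 -]
Op 8: note_on(82): voice 0 is free -> assigned | voices=[82 64 -]
Op 9: note_on(76): voice 2 is free -> assigned | voices=[82 64 76]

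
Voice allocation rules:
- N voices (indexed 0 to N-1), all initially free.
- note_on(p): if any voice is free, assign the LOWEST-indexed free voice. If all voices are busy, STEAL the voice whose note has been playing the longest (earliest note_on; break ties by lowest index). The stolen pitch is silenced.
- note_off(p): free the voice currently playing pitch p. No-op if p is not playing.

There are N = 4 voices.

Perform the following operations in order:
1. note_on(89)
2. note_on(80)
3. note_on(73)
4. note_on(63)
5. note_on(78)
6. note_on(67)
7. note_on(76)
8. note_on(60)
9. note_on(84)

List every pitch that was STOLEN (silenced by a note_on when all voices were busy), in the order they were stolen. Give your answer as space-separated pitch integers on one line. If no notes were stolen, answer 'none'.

Op 1: note_on(89): voice 0 is free -> assigned | voices=[89 - - -]
Op 2: note_on(80): voice 1 is free -> assigned | voices=[89 80 - -]
Op 3: note_on(73): voice 2 is free -> assigned | voices=[89 80 73 -]
Op 4: note_on(63): voice 3 is free -> assigned | voices=[89 80 73 63]
Op 5: note_on(78): all voices busy, STEAL voice 0 (pitch 89, oldest) -> assign | voices=[78 80 73 63]
Op 6: note_on(67): all voices busy, STEAL voice 1 (pitch 80, oldest) -> assign | voices=[78 67 73 63]
Op 7: note_on(76): all voices busy, STEAL voice 2 (pitch 73, oldest) -> assign | voices=[78 67 76 63]
Op 8: note_on(60): all voices busy, STEAL voice 3 (pitch 63, oldest) -> assign | voices=[78 67 76 60]
Op 9: note_on(84): all voices busy, STEAL voice 0 (pitch 78, oldest) -> assign | voices=[84 67 76 60]

Answer: 89 80 73 63 78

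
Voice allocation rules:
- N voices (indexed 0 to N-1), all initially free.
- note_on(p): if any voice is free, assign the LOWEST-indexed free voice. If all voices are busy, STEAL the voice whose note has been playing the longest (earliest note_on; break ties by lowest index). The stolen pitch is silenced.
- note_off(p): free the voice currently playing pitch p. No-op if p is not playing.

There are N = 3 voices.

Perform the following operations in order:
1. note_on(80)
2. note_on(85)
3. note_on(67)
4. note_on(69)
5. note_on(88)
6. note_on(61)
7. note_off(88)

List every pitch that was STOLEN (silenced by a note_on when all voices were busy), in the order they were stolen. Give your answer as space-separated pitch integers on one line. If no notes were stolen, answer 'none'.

Answer: 80 85 67

Derivation:
Op 1: note_on(80): voice 0 is free -> assigned | voices=[80 - -]
Op 2: note_on(85): voice 1 is free -> assigned | voices=[80 85 -]
Op 3: note_on(67): voice 2 is free -> assigned | voices=[80 85 67]
Op 4: note_on(69): all voices busy, STEAL voice 0 (pitch 80, oldest) -> assign | voices=[69 85 67]
Op 5: note_on(88): all voices busy, STEAL voice 1 (pitch 85, oldest) -> assign | voices=[69 88 67]
Op 6: note_on(61): all voices busy, STEAL voice 2 (pitch 67, oldest) -> assign | voices=[69 88 61]
Op 7: note_off(88): free voice 1 | voices=[69 - 61]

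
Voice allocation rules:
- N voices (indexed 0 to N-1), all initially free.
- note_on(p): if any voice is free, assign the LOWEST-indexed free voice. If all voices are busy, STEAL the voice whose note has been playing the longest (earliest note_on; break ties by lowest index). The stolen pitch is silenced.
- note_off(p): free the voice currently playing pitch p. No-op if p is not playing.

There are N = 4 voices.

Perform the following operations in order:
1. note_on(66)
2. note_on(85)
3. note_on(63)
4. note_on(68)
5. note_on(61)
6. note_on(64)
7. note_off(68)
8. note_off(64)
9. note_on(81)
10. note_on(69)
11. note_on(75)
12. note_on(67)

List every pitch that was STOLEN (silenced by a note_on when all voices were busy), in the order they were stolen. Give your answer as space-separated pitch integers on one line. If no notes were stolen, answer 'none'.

Answer: 66 85 63 61

Derivation:
Op 1: note_on(66): voice 0 is free -> assigned | voices=[66 - - -]
Op 2: note_on(85): voice 1 is free -> assigned | voices=[66 85 - -]
Op 3: note_on(63): voice 2 is free -> assigned | voices=[66 85 63 -]
Op 4: note_on(68): voice 3 is free -> assigned | voices=[66 85 63 68]
Op 5: note_on(61): all voices busy, STEAL voice 0 (pitch 66, oldest) -> assign | voices=[61 85 63 68]
Op 6: note_on(64): all voices busy, STEAL voice 1 (pitch 85, oldest) -> assign | voices=[61 64 63 68]
Op 7: note_off(68): free voice 3 | voices=[61 64 63 -]
Op 8: note_off(64): free voice 1 | voices=[61 - 63 -]
Op 9: note_on(81): voice 1 is free -> assigned | voices=[61 81 63 -]
Op 10: note_on(69): voice 3 is free -> assigned | voices=[61 81 63 69]
Op 11: note_on(75): all voices busy, STEAL voice 2 (pitch 63, oldest) -> assign | voices=[61 81 75 69]
Op 12: note_on(67): all voices busy, STEAL voice 0 (pitch 61, oldest) -> assign | voices=[67 81 75 69]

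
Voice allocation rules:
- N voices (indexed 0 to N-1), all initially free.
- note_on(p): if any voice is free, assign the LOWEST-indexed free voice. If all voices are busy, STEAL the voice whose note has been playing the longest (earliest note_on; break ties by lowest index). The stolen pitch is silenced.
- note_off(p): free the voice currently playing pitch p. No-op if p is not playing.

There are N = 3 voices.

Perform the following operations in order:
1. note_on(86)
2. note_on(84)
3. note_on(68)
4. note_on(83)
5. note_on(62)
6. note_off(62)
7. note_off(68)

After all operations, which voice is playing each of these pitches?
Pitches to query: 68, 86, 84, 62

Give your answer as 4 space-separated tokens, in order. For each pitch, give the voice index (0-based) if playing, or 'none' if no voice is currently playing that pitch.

Answer: none none none none

Derivation:
Op 1: note_on(86): voice 0 is free -> assigned | voices=[86 - -]
Op 2: note_on(84): voice 1 is free -> assigned | voices=[86 84 -]
Op 3: note_on(68): voice 2 is free -> assigned | voices=[86 84 68]
Op 4: note_on(83): all voices busy, STEAL voice 0 (pitch 86, oldest) -> assign | voices=[83 84 68]
Op 5: note_on(62): all voices busy, STEAL voice 1 (pitch 84, oldest) -> assign | voices=[83 62 68]
Op 6: note_off(62): free voice 1 | voices=[83 - 68]
Op 7: note_off(68): free voice 2 | voices=[83 - -]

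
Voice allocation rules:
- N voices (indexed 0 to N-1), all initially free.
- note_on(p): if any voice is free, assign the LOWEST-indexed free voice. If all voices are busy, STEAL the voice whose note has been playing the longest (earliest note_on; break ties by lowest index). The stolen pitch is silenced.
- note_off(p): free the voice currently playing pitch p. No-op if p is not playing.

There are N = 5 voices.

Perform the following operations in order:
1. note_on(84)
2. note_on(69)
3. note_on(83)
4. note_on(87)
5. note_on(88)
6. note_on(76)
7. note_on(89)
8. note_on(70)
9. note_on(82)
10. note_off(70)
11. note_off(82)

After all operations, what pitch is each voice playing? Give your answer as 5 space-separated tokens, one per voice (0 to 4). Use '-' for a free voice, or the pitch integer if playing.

Op 1: note_on(84): voice 0 is free -> assigned | voices=[84 - - - -]
Op 2: note_on(69): voice 1 is free -> assigned | voices=[84 69 - - -]
Op 3: note_on(83): voice 2 is free -> assigned | voices=[84 69 83 - -]
Op 4: note_on(87): voice 3 is free -> assigned | voices=[84 69 83 87 -]
Op 5: note_on(88): voice 4 is free -> assigned | voices=[84 69 83 87 88]
Op 6: note_on(76): all voices busy, STEAL voice 0 (pitch 84, oldest) -> assign | voices=[76 69 83 87 88]
Op 7: note_on(89): all voices busy, STEAL voice 1 (pitch 69, oldest) -> assign | voices=[76 89 83 87 88]
Op 8: note_on(70): all voices busy, STEAL voice 2 (pitch 83, oldest) -> assign | voices=[76 89 70 87 88]
Op 9: note_on(82): all voices busy, STEAL voice 3 (pitch 87, oldest) -> assign | voices=[76 89 70 82 88]
Op 10: note_off(70): free voice 2 | voices=[76 89 - 82 88]
Op 11: note_off(82): free voice 3 | voices=[76 89 - - 88]

Answer: 76 89 - - 88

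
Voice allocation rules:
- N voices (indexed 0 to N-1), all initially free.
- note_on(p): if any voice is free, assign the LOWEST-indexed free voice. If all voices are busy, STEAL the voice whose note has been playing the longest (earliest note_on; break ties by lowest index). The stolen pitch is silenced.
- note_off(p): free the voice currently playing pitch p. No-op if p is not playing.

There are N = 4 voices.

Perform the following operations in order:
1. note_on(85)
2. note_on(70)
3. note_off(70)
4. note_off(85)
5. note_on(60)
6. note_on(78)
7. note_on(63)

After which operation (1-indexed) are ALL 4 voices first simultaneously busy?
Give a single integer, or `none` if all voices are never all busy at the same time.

Op 1: note_on(85): voice 0 is free -> assigned | voices=[85 - - -]
Op 2: note_on(70): voice 1 is free -> assigned | voices=[85 70 - -]
Op 3: note_off(70): free voice 1 | voices=[85 - - -]
Op 4: note_off(85): free voice 0 | voices=[- - - -]
Op 5: note_on(60): voice 0 is free -> assigned | voices=[60 - - -]
Op 6: note_on(78): voice 1 is free -> assigned | voices=[60 78 - -]
Op 7: note_on(63): voice 2 is free -> assigned | voices=[60 78 63 -]

Answer: none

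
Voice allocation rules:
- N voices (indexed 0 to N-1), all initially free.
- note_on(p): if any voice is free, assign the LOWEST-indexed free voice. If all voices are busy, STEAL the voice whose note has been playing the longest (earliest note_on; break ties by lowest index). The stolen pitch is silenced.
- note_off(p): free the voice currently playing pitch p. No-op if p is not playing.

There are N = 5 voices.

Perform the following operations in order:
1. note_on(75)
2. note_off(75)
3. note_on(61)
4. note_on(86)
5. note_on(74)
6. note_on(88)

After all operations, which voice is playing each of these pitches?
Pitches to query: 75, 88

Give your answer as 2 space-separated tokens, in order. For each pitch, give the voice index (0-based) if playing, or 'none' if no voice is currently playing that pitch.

Answer: none 3

Derivation:
Op 1: note_on(75): voice 0 is free -> assigned | voices=[75 - - - -]
Op 2: note_off(75): free voice 0 | voices=[- - - - -]
Op 3: note_on(61): voice 0 is free -> assigned | voices=[61 - - - -]
Op 4: note_on(86): voice 1 is free -> assigned | voices=[61 86 - - -]
Op 5: note_on(74): voice 2 is free -> assigned | voices=[61 86 74 - -]
Op 6: note_on(88): voice 3 is free -> assigned | voices=[61 86 74 88 -]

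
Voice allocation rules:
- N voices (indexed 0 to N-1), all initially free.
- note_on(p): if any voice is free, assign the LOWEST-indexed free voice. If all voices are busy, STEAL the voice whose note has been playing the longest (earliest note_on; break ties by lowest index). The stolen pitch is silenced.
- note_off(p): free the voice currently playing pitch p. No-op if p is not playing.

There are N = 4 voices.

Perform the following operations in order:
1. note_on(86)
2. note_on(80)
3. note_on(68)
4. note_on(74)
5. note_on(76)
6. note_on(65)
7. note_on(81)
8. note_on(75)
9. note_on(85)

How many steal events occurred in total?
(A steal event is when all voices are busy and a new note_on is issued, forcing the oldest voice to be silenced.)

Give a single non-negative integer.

Op 1: note_on(86): voice 0 is free -> assigned | voices=[86 - - -]
Op 2: note_on(80): voice 1 is free -> assigned | voices=[86 80 - -]
Op 3: note_on(68): voice 2 is free -> assigned | voices=[86 80 68 -]
Op 4: note_on(74): voice 3 is free -> assigned | voices=[86 80 68 74]
Op 5: note_on(76): all voices busy, STEAL voice 0 (pitch 86, oldest) -> assign | voices=[76 80 68 74]
Op 6: note_on(65): all voices busy, STEAL voice 1 (pitch 80, oldest) -> assign | voices=[76 65 68 74]
Op 7: note_on(81): all voices busy, STEAL voice 2 (pitch 68, oldest) -> assign | voices=[76 65 81 74]
Op 8: note_on(75): all voices busy, STEAL voice 3 (pitch 74, oldest) -> assign | voices=[76 65 81 75]
Op 9: note_on(85): all voices busy, STEAL voice 0 (pitch 76, oldest) -> assign | voices=[85 65 81 75]

Answer: 5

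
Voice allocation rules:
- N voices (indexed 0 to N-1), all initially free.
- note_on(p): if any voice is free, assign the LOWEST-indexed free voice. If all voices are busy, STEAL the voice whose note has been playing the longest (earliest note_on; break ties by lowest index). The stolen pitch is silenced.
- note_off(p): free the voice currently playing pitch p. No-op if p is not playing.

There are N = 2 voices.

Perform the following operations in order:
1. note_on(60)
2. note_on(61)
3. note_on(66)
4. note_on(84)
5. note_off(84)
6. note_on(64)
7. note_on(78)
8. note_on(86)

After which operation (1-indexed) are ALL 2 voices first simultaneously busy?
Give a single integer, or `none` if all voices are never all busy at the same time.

Answer: 2

Derivation:
Op 1: note_on(60): voice 0 is free -> assigned | voices=[60 -]
Op 2: note_on(61): voice 1 is free -> assigned | voices=[60 61]
Op 3: note_on(66): all voices busy, STEAL voice 0 (pitch 60, oldest) -> assign | voices=[66 61]
Op 4: note_on(84): all voices busy, STEAL voice 1 (pitch 61, oldest) -> assign | voices=[66 84]
Op 5: note_off(84): free voice 1 | voices=[66 -]
Op 6: note_on(64): voice 1 is free -> assigned | voices=[66 64]
Op 7: note_on(78): all voices busy, STEAL voice 0 (pitch 66, oldest) -> assign | voices=[78 64]
Op 8: note_on(86): all voices busy, STEAL voice 1 (pitch 64, oldest) -> assign | voices=[78 86]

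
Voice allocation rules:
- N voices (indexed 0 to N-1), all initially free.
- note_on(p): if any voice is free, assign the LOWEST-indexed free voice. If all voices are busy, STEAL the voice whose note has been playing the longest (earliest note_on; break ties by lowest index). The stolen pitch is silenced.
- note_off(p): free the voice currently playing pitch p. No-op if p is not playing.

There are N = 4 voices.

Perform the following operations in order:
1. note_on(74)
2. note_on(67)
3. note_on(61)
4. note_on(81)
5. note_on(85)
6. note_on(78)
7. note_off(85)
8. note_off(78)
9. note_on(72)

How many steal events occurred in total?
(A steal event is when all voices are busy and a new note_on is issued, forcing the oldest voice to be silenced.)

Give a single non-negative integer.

Answer: 2

Derivation:
Op 1: note_on(74): voice 0 is free -> assigned | voices=[74 - - -]
Op 2: note_on(67): voice 1 is free -> assigned | voices=[74 67 - -]
Op 3: note_on(61): voice 2 is free -> assigned | voices=[74 67 61 -]
Op 4: note_on(81): voice 3 is free -> assigned | voices=[74 67 61 81]
Op 5: note_on(85): all voices busy, STEAL voice 0 (pitch 74, oldest) -> assign | voices=[85 67 61 81]
Op 6: note_on(78): all voices busy, STEAL voice 1 (pitch 67, oldest) -> assign | voices=[85 78 61 81]
Op 7: note_off(85): free voice 0 | voices=[- 78 61 81]
Op 8: note_off(78): free voice 1 | voices=[- - 61 81]
Op 9: note_on(72): voice 0 is free -> assigned | voices=[72 - 61 81]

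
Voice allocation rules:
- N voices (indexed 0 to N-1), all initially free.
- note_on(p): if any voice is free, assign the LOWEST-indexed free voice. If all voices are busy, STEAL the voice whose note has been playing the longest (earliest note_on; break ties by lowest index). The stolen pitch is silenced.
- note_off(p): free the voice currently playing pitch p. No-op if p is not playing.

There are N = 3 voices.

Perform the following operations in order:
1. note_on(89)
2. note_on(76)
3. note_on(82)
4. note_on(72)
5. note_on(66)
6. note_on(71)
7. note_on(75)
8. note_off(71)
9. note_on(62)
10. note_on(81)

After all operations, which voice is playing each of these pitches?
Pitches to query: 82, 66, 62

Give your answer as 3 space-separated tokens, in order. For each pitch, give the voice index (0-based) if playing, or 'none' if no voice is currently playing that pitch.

Op 1: note_on(89): voice 0 is free -> assigned | voices=[89 - -]
Op 2: note_on(76): voice 1 is free -> assigned | voices=[89 76 -]
Op 3: note_on(82): voice 2 is free -> assigned | voices=[89 76 82]
Op 4: note_on(72): all voices busy, STEAL voice 0 (pitch 89, oldest) -> assign | voices=[72 76 82]
Op 5: note_on(66): all voices busy, STEAL voice 1 (pitch 76, oldest) -> assign | voices=[72 66 82]
Op 6: note_on(71): all voices busy, STEAL voice 2 (pitch 82, oldest) -> assign | voices=[72 66 71]
Op 7: note_on(75): all voices busy, STEAL voice 0 (pitch 72, oldest) -> assign | voices=[75 66 71]
Op 8: note_off(71): free voice 2 | voices=[75 66 -]
Op 9: note_on(62): voice 2 is free -> assigned | voices=[75 66 62]
Op 10: note_on(81): all voices busy, STEAL voice 1 (pitch 66, oldest) -> assign | voices=[75 81 62]

Answer: none none 2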